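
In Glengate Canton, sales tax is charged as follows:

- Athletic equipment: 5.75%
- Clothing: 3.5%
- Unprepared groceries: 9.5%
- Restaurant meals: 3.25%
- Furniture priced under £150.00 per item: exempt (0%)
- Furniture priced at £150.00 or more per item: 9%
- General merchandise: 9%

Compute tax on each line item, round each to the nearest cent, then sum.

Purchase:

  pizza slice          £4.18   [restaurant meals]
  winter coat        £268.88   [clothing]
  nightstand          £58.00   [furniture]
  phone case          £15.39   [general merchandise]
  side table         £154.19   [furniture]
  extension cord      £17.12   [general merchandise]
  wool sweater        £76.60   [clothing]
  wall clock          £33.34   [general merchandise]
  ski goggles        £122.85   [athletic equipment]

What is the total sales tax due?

£39.10

Pizza slice £4.18: restaurant meals → 3.25% → £0.14
Winter coat £268.88: clothing → 3.5% → £9.41
Nightstand £58.00: furniture, under £150.00 → 0% → £0.00
Phone case £15.39: general merchandise → 9% → £1.39
Side table £154.19: furniture, £150.00 or more → 9% → £13.88
Extension cord £17.12: general merchandise → 9% → £1.54
Wool sweater £76.60: clothing → 3.5% → £2.68
Wall clock £33.34: general merchandise → 9% → £3.00
Ski goggles £122.85: athletic equipment → 5.75% → £7.06
Total tax = £0.14 + £9.41 + £1.39 + £13.88 + £1.54 + £2.68 + £3.00 + £7.06 = £39.10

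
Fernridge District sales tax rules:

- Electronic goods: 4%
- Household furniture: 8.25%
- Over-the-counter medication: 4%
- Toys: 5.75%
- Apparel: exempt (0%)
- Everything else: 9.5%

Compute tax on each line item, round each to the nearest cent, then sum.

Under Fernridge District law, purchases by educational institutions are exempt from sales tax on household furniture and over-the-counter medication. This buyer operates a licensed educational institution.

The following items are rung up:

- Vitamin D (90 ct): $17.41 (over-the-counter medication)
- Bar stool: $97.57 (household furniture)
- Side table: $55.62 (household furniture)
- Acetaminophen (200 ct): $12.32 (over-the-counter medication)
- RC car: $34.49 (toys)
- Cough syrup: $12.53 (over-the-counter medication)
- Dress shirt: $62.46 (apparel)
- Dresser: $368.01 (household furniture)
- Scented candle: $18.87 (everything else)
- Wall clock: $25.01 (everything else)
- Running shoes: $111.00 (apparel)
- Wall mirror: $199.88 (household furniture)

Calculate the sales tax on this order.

Vitamin D (90 ct) $17.41: over-the-counter medication, buyer-exempt → 0% → $0.00
Bar stool $97.57: household furniture, buyer-exempt → 0% → $0.00
Side table $55.62: household furniture, buyer-exempt → 0% → $0.00
Acetaminophen (200 ct) $12.32: over-the-counter medication, buyer-exempt → 0% → $0.00
RC car $34.49: toys → 5.75% → $1.98
Cough syrup $12.53: over-the-counter medication, buyer-exempt → 0% → $0.00
Dress shirt $62.46: apparel → 0% → $0.00
Dresser $368.01: household furniture, buyer-exempt → 0% → $0.00
Scented candle $18.87: everything else → 9.5% → $1.79
Wall clock $25.01: everything else → 9.5% → $2.38
Running shoes $111.00: apparel → 0% → $0.00
Wall mirror $199.88: household furniture, buyer-exempt → 0% → $0.00
Total tax = $1.98 + $1.79 + $2.38 = $6.15

$6.15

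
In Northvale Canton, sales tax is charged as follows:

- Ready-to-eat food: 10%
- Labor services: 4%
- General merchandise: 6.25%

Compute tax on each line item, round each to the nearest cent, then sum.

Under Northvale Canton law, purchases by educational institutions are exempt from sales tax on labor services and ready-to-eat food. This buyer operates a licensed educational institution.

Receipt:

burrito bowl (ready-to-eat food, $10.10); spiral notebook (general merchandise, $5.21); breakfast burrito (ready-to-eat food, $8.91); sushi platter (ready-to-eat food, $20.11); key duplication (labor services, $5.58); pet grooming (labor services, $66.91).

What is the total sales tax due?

$0.33

Burrito bowl $10.10: ready-to-eat food, buyer-exempt → 0% → $0.00
Spiral notebook $5.21: general merchandise → 6.25% → $0.33
Breakfast burrito $8.91: ready-to-eat food, buyer-exempt → 0% → $0.00
Sushi platter $20.11: ready-to-eat food, buyer-exempt → 0% → $0.00
Key duplication $5.58: labor services, buyer-exempt → 0% → $0.00
Pet grooming $66.91: labor services, buyer-exempt → 0% → $0.00
Total tax = $0.33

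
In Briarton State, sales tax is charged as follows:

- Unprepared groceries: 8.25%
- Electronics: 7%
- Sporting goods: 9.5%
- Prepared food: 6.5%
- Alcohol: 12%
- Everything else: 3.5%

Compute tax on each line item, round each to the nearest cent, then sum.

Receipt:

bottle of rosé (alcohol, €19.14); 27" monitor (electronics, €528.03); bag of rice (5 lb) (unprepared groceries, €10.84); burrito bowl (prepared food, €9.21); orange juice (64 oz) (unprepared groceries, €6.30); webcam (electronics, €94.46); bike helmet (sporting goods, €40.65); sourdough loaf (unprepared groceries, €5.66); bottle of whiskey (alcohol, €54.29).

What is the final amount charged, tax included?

Bottle of rosé €19.14: alcohol → 12% → €2.30
27" monitor €528.03: electronics → 7% → €36.96
Bag of rice (5 lb) €10.84: unprepared groceries → 8.25% → €0.89
Burrito bowl €9.21: prepared food → 6.5% → €0.60
Orange juice (64 oz) €6.30: unprepared groceries → 8.25% → €0.52
Webcam €94.46: electronics → 7% → €6.61
Bike helmet €40.65: sporting goods → 9.5% → €3.86
Sourdough loaf €5.66: unprepared groceries → 8.25% → €0.47
Bottle of whiskey €54.29: alcohol → 12% → €6.51
Subtotal = €768.58; tax = €58.72; total due = €827.30

€827.30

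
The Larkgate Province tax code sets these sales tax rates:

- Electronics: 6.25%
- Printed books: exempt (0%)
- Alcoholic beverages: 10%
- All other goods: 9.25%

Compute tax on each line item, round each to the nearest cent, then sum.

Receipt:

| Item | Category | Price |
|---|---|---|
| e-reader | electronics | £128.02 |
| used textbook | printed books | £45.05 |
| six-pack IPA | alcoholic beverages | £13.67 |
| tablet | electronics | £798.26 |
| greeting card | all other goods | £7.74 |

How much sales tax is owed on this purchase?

£59.98

E-reader £128.02: electronics → 6.25% → £8.00
Used textbook £45.05: printed books → 0% → £0.00
Six-pack IPA £13.67: alcoholic beverages → 10% → £1.37
Tablet £798.26: electronics → 6.25% → £49.89
Greeting card £7.74: all other goods → 9.25% → £0.72
Total tax = £8.00 + £1.37 + £49.89 + £0.72 = £59.98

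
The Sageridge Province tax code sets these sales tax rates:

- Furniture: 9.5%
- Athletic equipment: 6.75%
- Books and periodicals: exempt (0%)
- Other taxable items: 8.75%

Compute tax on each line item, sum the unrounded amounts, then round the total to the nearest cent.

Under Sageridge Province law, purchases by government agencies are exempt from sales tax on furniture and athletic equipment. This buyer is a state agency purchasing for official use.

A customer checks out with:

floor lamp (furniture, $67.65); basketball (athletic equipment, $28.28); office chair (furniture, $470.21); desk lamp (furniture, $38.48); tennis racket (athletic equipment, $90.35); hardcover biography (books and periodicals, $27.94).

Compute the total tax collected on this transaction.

Floor lamp $67.65: furniture, buyer-exempt → 0% → $0.00
Basketball $28.28: athletic equipment, buyer-exempt → 0% → $0.00
Office chair $470.21: furniture, buyer-exempt → 0% → $0.00
Desk lamp $38.48: furniture, buyer-exempt → 0% → $0.00
Tennis racket $90.35: athletic equipment, buyer-exempt → 0% → $0.00
Hardcover biography $27.94: books and periodicals → 0% → $0.00
Unrounded tax sum = $0.00 → $0.00

$0.00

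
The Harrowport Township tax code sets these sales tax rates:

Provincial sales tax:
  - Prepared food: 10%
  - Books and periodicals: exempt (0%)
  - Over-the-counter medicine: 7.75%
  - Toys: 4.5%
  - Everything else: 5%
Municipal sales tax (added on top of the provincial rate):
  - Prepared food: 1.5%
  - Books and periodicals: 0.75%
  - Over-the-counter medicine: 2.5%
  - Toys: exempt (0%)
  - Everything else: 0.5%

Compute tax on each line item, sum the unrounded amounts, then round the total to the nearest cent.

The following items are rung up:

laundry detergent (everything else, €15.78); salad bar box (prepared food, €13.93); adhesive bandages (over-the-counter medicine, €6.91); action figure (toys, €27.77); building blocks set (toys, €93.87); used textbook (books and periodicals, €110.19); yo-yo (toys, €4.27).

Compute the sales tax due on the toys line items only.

€5.67

Action figure €27.77: toys → 4.5% + 0% municipal = 4.5% → €1.24965
Building blocks set €93.87: toys → 4.5% + 0% municipal = 4.5% → €4.22415
Yo-yo €4.27: toys → 4.5% + 0% municipal = 4.5% → €0.19215
Tax on toys: unrounded sum = €5.66595 → €5.67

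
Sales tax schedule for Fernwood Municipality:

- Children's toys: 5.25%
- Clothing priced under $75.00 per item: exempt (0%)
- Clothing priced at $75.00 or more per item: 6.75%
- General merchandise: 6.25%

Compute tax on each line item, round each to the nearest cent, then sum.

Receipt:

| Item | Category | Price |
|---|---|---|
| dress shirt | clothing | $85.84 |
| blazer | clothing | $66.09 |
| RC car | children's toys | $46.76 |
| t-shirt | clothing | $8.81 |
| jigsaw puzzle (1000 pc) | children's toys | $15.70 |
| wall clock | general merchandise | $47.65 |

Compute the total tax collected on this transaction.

Dress shirt $85.84: clothing, $75.00 or more → 6.75% → $5.79
Blazer $66.09: clothing, under $75.00 → 0% → $0.00
RC car $46.76: children's toys → 5.25% → $2.45
T-shirt $8.81: clothing, under $75.00 → 0% → $0.00
Jigsaw puzzle (1000 pc) $15.70: children's toys → 5.25% → $0.82
Wall clock $47.65: general merchandise → 6.25% → $2.98
Total tax = $5.79 + $2.45 + $0.82 + $2.98 = $12.04

$12.04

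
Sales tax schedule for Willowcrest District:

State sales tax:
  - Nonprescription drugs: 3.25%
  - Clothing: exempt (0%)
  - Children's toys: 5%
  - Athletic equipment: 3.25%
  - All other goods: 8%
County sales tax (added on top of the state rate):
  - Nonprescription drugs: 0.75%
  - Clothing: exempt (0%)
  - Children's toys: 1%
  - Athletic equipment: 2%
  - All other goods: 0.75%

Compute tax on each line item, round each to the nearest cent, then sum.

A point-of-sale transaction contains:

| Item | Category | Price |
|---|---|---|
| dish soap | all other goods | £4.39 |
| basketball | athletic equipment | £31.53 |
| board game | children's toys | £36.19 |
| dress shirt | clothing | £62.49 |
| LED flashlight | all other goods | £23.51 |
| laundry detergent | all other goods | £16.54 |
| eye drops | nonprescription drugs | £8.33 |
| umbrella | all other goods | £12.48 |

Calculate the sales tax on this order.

Dish soap £4.39: all other goods → 8% + 0.75% county = 8.75% → £0.38
Basketball £31.53: athletic equipment → 3.25% + 2% county = 5.25% → £1.66
Board game £36.19: children's toys → 5% + 1% county = 6% → £2.17
Dress shirt £62.49: clothing → 0% + 0% county = 0% → £0.00
LED flashlight £23.51: all other goods → 8% + 0.75% county = 8.75% → £2.06
Laundry detergent £16.54: all other goods → 8% + 0.75% county = 8.75% → £1.45
Eye drops £8.33: nonprescription drugs → 3.25% + 0.75% county = 4% → £0.33
Umbrella £12.48: all other goods → 8% + 0.75% county = 8.75% → £1.09
Total tax = £0.38 + £1.66 + £2.17 + £2.06 + £1.45 + £0.33 + £1.09 = £9.14

£9.14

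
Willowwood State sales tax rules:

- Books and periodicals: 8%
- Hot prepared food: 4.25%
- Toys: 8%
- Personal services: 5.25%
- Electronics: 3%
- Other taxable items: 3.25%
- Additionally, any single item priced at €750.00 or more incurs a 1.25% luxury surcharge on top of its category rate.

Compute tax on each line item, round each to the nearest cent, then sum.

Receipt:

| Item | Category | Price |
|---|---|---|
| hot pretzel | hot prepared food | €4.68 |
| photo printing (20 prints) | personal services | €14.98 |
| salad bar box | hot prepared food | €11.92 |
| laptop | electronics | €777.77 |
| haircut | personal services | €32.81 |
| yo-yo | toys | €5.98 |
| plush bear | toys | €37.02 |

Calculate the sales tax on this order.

€39.72

Hot pretzel €4.68: hot prepared food → 4.25% → €0.20
Photo printing (20 prints) €14.98: personal services → 5.25% → €0.79
Salad bar box €11.92: hot prepared food → 4.25% → €0.51
Laptop €777.77: electronics → 3% + 1.25% surcharge = 4.25% → €33.06
Haircut €32.81: personal services → 5.25% → €1.72
Yo-yo €5.98: toys → 8% → €0.48
Plush bear €37.02: toys → 8% → €2.96
Total tax = €0.20 + €0.79 + €0.51 + €33.06 + €1.72 + €0.48 + €2.96 = €39.72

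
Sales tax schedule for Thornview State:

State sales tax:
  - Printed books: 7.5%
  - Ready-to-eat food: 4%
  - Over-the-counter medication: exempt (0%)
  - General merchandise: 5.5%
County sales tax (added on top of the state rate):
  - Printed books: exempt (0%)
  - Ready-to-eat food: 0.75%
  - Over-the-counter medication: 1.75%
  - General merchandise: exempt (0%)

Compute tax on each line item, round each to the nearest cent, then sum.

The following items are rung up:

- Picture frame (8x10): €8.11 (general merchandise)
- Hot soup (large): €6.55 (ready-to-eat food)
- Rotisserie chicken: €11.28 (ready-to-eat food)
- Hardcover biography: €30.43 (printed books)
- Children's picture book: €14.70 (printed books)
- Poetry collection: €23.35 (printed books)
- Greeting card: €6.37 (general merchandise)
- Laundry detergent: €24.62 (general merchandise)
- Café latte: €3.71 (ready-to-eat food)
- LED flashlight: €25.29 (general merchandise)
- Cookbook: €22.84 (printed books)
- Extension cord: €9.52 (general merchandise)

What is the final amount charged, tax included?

€198.70

Picture frame (8x10) €8.11: general merchandise → 5.5% + 0% county = 5.5% → €0.45
Hot soup (large) €6.55: ready-to-eat food → 4% + 0.75% county = 4.75% → €0.31
Rotisserie chicken €11.28: ready-to-eat food → 4% + 0.75% county = 4.75% → €0.54
Hardcover biography €30.43: printed books → 7.5% + 0% county = 7.5% → €2.28
Children's picture book €14.70: printed books → 7.5% + 0% county = 7.5% → €1.10
Poetry collection €23.35: printed books → 7.5% + 0% county = 7.5% → €1.75
Greeting card €6.37: general merchandise → 5.5% + 0% county = 5.5% → €0.35
Laundry detergent €24.62: general merchandise → 5.5% + 0% county = 5.5% → €1.35
Café latte €3.71: ready-to-eat food → 4% + 0.75% county = 4.75% → €0.18
LED flashlight €25.29: general merchandise → 5.5% + 0% county = 5.5% → €1.39
Cookbook €22.84: printed books → 7.5% + 0% county = 7.5% → €1.71
Extension cord €9.52: general merchandise → 5.5% + 0% county = 5.5% → €0.52
Subtotal = €186.77; tax = €11.93; total due = €198.70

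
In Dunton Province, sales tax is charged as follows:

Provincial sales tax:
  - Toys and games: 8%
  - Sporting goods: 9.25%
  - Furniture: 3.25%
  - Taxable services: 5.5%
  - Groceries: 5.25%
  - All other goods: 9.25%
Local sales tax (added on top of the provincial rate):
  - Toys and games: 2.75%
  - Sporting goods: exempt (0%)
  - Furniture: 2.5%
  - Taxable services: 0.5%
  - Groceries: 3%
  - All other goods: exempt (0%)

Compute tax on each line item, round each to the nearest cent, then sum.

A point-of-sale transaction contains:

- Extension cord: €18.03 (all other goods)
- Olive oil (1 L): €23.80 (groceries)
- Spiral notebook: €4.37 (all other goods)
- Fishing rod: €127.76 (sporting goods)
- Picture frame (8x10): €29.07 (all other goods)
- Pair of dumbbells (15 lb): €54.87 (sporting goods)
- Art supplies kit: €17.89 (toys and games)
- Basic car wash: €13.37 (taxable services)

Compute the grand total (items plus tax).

Extension cord €18.03: all other goods → 9.25% + 0% local = 9.25% → €1.67
Olive oil (1 L) €23.80: groceries → 5.25% + 3% local = 8.25% → €1.96
Spiral notebook €4.37: all other goods → 9.25% + 0% local = 9.25% → €0.40
Fishing rod €127.76: sporting goods → 9.25% + 0% local = 9.25% → €11.82
Picture frame (8x10) €29.07: all other goods → 9.25% + 0% local = 9.25% → €2.69
Pair of dumbbells (15 lb) €54.87: sporting goods → 9.25% + 0% local = 9.25% → €5.08
Art supplies kit €17.89: toys and games → 8% + 2.75% local = 10.75% → €1.92
Basic car wash €13.37: taxable services → 5.5% + 0.5% local = 6% → €0.80
Subtotal = €289.16; tax = €26.34; total due = €315.50

€315.50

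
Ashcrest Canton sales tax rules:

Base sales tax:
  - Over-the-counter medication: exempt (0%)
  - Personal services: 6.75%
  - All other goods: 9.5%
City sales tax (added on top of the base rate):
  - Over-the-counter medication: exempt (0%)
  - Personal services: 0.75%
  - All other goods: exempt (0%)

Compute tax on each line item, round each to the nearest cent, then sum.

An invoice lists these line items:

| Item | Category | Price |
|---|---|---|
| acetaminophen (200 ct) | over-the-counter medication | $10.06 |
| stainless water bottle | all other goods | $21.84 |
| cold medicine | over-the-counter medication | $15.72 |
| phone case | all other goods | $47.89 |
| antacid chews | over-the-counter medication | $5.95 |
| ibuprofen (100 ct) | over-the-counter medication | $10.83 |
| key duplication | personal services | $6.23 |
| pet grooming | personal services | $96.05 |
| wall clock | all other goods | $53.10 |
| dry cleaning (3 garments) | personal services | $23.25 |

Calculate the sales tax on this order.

$21.07

Acetaminophen (200 ct) $10.06: over-the-counter medication → 0% + 0% city = 0% → $0.00
Stainless water bottle $21.84: all other goods → 9.5% + 0% city = 9.5% → $2.07
Cold medicine $15.72: over-the-counter medication → 0% + 0% city = 0% → $0.00
Phone case $47.89: all other goods → 9.5% + 0% city = 9.5% → $4.55
Antacid chews $5.95: over-the-counter medication → 0% + 0% city = 0% → $0.00
Ibuprofen (100 ct) $10.83: over-the-counter medication → 0% + 0% city = 0% → $0.00
Key duplication $6.23: personal services → 6.75% + 0.75% city = 7.5% → $0.47
Pet grooming $96.05: personal services → 6.75% + 0.75% city = 7.5% → $7.20
Wall clock $53.10: all other goods → 9.5% + 0% city = 9.5% → $5.04
Dry cleaning (3 garments) $23.25: personal services → 6.75% + 0.75% city = 7.5% → $1.74
Total tax = $2.07 + $4.55 + $0.47 + $7.20 + $5.04 + $1.74 = $21.07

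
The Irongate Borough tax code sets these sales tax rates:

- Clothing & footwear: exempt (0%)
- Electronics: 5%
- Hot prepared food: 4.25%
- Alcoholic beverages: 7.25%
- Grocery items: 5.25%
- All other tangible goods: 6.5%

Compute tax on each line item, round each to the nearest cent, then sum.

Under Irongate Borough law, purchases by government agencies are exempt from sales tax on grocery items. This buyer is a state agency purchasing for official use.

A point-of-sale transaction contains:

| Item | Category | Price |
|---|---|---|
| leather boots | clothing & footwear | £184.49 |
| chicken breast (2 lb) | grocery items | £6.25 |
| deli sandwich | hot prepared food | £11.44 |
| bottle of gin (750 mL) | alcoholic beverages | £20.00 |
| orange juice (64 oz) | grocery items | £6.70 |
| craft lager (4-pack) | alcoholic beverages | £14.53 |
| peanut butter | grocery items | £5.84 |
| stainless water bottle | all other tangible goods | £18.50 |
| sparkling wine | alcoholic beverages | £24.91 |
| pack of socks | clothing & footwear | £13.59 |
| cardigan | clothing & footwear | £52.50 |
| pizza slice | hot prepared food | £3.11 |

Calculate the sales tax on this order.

£6.13

Leather boots £184.49: clothing & footwear → 0% → £0.00
Chicken breast (2 lb) £6.25: grocery items, buyer-exempt → 0% → £0.00
Deli sandwich £11.44: hot prepared food → 4.25% → £0.49
Bottle of gin (750 mL) £20.00: alcoholic beverages → 7.25% → £1.45
Orange juice (64 oz) £6.70: grocery items, buyer-exempt → 0% → £0.00
Craft lager (4-pack) £14.53: alcoholic beverages → 7.25% → £1.05
Peanut butter £5.84: grocery items, buyer-exempt → 0% → £0.00
Stainless water bottle £18.50: all other tangible goods → 6.5% → £1.20
Sparkling wine £24.91: alcoholic beverages → 7.25% → £1.81
Pack of socks £13.59: clothing & footwear → 0% → £0.00
Cardigan £52.50: clothing & footwear → 0% → £0.00
Pizza slice £3.11: hot prepared food → 4.25% → £0.13
Total tax = £0.49 + £1.45 + £1.05 + £1.20 + £1.81 + £0.13 = £6.13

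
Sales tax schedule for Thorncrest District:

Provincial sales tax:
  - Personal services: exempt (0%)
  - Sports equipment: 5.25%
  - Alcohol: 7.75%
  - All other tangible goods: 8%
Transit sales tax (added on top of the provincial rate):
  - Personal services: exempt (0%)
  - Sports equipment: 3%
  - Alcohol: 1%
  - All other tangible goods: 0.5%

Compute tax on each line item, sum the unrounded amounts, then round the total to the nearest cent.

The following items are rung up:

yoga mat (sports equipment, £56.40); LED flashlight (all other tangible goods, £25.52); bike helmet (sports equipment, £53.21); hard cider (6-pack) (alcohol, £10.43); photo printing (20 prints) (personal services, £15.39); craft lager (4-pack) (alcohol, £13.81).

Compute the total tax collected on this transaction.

£13.33

Yoga mat £56.40: sports equipment → 5.25% + 3% transit = 8.25% → £4.653
LED flashlight £25.52: all other tangible goods → 8% + 0.5% transit = 8.5% → £2.1692
Bike helmet £53.21: sports equipment → 5.25% + 3% transit = 8.25% → £4.389825
Hard cider (6-pack) £10.43: alcohol → 7.75% + 1% transit = 8.75% → £0.912625
Photo printing (20 prints) £15.39: personal services → 0% + 0% transit = 0% → £0.00
Craft lager (4-pack) £13.81: alcohol → 7.75% + 1% transit = 8.75% → £1.208375
Unrounded tax sum = £13.333025 → £13.33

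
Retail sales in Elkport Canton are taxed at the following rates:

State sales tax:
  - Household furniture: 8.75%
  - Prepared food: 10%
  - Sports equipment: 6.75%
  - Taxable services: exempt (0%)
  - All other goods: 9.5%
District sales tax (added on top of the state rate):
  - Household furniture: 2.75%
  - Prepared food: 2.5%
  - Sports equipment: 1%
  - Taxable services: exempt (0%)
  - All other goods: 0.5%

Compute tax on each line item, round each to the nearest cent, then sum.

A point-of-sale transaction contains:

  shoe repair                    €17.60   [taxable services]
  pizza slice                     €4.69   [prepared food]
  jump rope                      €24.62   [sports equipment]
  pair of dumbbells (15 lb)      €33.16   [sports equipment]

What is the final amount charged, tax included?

Shoe repair €17.60: taxable services → 0% + 0% district = 0% → €0.00
Pizza slice €4.69: prepared food → 10% + 2.5% district = 12.5% → €0.59
Jump rope €24.62: sports equipment → 6.75% + 1% district = 7.75% → €1.91
Pair of dumbbells (15 lb) €33.16: sports equipment → 6.75% + 1% district = 7.75% → €2.57
Subtotal = €80.07; tax = €5.07; total due = €85.14

€85.14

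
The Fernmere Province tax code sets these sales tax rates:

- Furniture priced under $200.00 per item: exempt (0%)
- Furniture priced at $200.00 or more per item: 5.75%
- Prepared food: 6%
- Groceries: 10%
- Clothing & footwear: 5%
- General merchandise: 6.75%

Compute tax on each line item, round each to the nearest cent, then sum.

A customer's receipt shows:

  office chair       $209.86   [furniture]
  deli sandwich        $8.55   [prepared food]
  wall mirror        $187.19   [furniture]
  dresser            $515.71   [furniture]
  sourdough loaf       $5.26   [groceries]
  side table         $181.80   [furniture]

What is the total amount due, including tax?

Office chair $209.86: furniture, $200.00 or more → 5.75% → $12.07
Deli sandwich $8.55: prepared food → 6% → $0.51
Wall mirror $187.19: furniture, under $200.00 → 0% → $0.00
Dresser $515.71: furniture, $200.00 or more → 5.75% → $29.65
Sourdough loaf $5.26: groceries → 10% → $0.53
Side table $181.80: furniture, under $200.00 → 0% → $0.00
Subtotal = $1108.37; tax = $42.76; total due = $1151.13

$1151.13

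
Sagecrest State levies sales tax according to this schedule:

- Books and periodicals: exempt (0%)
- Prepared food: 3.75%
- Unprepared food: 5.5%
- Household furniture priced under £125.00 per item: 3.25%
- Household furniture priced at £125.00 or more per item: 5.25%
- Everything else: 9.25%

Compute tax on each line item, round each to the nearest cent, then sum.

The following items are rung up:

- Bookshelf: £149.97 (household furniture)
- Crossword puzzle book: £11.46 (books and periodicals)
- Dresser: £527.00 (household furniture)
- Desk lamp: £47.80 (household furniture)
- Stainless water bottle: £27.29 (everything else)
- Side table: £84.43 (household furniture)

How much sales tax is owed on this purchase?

£42.35

Bookshelf £149.97: household furniture, £125.00 or more → 5.25% → £7.87
Crossword puzzle book £11.46: books and periodicals → 0% → £0.00
Dresser £527.00: household furniture, £125.00 or more → 5.25% → £27.67
Desk lamp £47.80: household furniture, under £125.00 → 3.25% → £1.55
Stainless water bottle £27.29: everything else → 9.25% → £2.52
Side table £84.43: household furniture, under £125.00 → 3.25% → £2.74
Total tax = £7.87 + £27.67 + £1.55 + £2.52 + £2.74 = £42.35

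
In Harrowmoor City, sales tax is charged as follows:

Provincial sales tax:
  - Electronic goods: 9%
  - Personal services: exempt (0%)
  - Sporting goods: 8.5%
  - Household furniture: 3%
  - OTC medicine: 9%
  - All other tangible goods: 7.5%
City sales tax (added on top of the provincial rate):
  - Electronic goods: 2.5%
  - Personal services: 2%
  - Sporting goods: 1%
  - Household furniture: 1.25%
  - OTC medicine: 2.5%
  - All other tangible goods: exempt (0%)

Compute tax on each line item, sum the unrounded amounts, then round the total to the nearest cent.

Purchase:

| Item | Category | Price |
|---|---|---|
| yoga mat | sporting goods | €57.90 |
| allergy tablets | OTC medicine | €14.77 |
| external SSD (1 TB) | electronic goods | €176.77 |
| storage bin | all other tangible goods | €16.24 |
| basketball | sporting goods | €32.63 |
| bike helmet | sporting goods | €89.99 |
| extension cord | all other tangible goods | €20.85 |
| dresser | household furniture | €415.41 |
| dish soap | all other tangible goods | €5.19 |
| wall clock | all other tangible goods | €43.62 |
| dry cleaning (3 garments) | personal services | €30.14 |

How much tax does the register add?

€63.88

Yoga mat €57.90: sporting goods → 8.5% + 1% city = 9.5% → €5.5005
Allergy tablets €14.77: OTC medicine → 9% + 2.5% city = 11.5% → €1.69855
External SSD (1 TB) €176.77: electronic goods → 9% + 2.5% city = 11.5% → €20.32855
Storage bin €16.24: all other tangible goods → 7.5% + 0% city = 7.5% → €1.218
Basketball €32.63: sporting goods → 8.5% + 1% city = 9.5% → €3.09985
Bike helmet €89.99: sporting goods → 8.5% + 1% city = 9.5% → €8.54905
Extension cord €20.85: all other tangible goods → 7.5% + 0% city = 7.5% → €1.56375
Dresser €415.41: household furniture → 3% + 1.25% city = 4.25% → €17.654925
Dish soap €5.19: all other tangible goods → 7.5% + 0% city = 7.5% → €0.38925
Wall clock €43.62: all other tangible goods → 7.5% + 0% city = 7.5% → €3.2715
Dry cleaning (3 garments) €30.14: personal services → 0% + 2% city = 2% → €0.6028
Unrounded tax sum = €63.876725 → €63.88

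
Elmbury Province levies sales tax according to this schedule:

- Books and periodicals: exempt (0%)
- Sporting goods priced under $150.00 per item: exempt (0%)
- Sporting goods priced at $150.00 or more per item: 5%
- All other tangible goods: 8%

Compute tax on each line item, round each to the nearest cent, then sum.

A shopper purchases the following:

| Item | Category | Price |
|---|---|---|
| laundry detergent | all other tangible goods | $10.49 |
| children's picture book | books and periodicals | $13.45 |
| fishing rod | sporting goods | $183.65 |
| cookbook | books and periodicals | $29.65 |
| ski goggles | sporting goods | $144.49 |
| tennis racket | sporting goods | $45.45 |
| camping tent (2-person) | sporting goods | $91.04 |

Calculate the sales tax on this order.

$10.02

Laundry detergent $10.49: all other tangible goods → 8% → $0.84
Children's picture book $13.45: books and periodicals → 0% → $0.00
Fishing rod $183.65: sporting goods, $150.00 or more → 5% → $9.18
Cookbook $29.65: books and periodicals → 0% → $0.00
Ski goggles $144.49: sporting goods, under $150.00 → 0% → $0.00
Tennis racket $45.45: sporting goods, under $150.00 → 0% → $0.00
Camping tent (2-person) $91.04: sporting goods, under $150.00 → 0% → $0.00
Total tax = $0.84 + $9.18 = $10.02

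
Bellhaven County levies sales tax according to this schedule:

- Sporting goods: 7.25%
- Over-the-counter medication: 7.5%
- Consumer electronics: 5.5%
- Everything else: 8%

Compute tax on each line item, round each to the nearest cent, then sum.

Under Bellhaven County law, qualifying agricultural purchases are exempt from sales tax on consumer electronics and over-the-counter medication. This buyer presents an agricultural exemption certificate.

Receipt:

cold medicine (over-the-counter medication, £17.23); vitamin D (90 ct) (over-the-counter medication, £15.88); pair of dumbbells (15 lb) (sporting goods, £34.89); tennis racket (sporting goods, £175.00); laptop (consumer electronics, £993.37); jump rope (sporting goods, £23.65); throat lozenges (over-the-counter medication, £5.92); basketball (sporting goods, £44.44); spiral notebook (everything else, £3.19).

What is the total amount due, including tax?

Cold medicine £17.23: over-the-counter medication, buyer-exempt → 0% → £0.00
Vitamin D (90 ct) £15.88: over-the-counter medication, buyer-exempt → 0% → £0.00
Pair of dumbbells (15 lb) £34.89: sporting goods → 7.25% → £2.53
Tennis racket £175.00: sporting goods → 7.25% → £12.69
Laptop £993.37: consumer electronics, buyer-exempt → 0% → £0.00
Jump rope £23.65: sporting goods → 7.25% → £1.71
Throat lozenges £5.92: over-the-counter medication, buyer-exempt → 0% → £0.00
Basketball £44.44: sporting goods → 7.25% → £3.22
Spiral notebook £3.19: everything else → 8% → £0.26
Subtotal = £1313.57; tax = £20.41; total due = £1333.98

£1333.98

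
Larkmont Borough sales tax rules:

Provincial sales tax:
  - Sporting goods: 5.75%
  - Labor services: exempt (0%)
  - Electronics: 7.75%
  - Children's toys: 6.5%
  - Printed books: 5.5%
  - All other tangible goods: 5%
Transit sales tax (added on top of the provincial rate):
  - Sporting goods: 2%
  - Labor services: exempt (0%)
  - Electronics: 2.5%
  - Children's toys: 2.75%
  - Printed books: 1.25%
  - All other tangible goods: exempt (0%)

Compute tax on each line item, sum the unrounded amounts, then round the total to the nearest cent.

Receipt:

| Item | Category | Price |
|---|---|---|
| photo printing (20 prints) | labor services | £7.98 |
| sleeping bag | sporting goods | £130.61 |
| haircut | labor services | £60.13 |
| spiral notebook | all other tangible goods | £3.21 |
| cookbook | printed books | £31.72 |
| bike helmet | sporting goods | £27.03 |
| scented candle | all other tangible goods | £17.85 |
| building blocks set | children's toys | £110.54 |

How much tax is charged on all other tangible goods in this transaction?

£1.05

Spiral notebook £3.21: all other tangible goods → 5% + 0% transit = 5% → £0.1605
Scented candle £17.85: all other tangible goods → 5% + 0% transit = 5% → £0.8925
Tax on all other tangible goods: unrounded sum = £1.053 → £1.05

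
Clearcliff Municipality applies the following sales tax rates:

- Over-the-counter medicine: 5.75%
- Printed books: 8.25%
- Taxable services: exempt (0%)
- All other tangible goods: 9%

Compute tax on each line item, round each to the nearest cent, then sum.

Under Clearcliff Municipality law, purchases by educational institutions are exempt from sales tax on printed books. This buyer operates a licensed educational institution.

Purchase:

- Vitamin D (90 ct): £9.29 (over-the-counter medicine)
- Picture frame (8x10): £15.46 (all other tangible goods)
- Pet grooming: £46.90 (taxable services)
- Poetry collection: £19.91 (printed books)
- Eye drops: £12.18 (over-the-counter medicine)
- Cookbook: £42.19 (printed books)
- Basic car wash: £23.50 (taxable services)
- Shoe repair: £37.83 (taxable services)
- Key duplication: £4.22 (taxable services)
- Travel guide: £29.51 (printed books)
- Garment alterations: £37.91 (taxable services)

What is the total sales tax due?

£2.62

Vitamin D (90 ct) £9.29: over-the-counter medicine → 5.75% → £0.53
Picture frame (8x10) £15.46: all other tangible goods → 9% → £1.39
Pet grooming £46.90: taxable services → 0% → £0.00
Poetry collection £19.91: printed books, buyer-exempt → 0% → £0.00
Eye drops £12.18: over-the-counter medicine → 5.75% → £0.70
Cookbook £42.19: printed books, buyer-exempt → 0% → £0.00
Basic car wash £23.50: taxable services → 0% → £0.00
Shoe repair £37.83: taxable services → 0% → £0.00
Key duplication £4.22: taxable services → 0% → £0.00
Travel guide £29.51: printed books, buyer-exempt → 0% → £0.00
Garment alterations £37.91: taxable services → 0% → £0.00
Total tax = £0.53 + £1.39 + £0.70 = £2.62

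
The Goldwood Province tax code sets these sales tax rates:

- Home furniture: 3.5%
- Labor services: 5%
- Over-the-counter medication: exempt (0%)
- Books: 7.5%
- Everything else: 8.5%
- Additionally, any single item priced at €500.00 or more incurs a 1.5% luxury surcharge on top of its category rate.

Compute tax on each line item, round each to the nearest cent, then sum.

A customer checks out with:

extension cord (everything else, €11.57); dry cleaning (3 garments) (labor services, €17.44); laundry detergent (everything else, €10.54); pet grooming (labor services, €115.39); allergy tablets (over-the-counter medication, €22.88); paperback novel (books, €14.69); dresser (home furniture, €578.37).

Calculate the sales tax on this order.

Extension cord €11.57: everything else → 8.5% → €0.98
Dry cleaning (3 garments) €17.44: labor services → 5% → €0.87
Laundry detergent €10.54: everything else → 8.5% → €0.90
Pet grooming €115.39: labor services → 5% → €5.77
Allergy tablets €22.88: over-the-counter medication → 0% → €0.00
Paperback novel €14.69: books → 7.5% → €1.10
Dresser €578.37: home furniture → 3.5% + 1.5% surcharge = 5% → €28.92
Total tax = €0.98 + €0.87 + €0.90 + €5.77 + €1.10 + €28.92 = €38.54

€38.54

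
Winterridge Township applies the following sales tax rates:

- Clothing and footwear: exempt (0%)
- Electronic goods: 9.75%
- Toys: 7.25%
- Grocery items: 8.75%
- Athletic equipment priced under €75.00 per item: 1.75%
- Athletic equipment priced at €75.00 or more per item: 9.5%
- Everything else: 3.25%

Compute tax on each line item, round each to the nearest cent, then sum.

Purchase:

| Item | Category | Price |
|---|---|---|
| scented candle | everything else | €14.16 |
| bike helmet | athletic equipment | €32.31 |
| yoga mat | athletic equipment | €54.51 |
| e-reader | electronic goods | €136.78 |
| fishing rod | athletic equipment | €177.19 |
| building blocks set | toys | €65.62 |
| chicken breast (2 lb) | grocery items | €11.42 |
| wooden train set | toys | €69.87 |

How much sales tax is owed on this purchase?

€42.98

Scented candle €14.16: everything else → 3.25% → €0.46
Bike helmet €32.31: athletic equipment, under €75.00 → 1.75% → €0.57
Yoga mat €54.51: athletic equipment, under €75.00 → 1.75% → €0.95
E-reader €136.78: electronic goods → 9.75% → €13.34
Fishing rod €177.19: athletic equipment, €75.00 or more → 9.5% → €16.83
Building blocks set €65.62: toys → 7.25% → €4.76
Chicken breast (2 lb) €11.42: grocery items → 8.75% → €1.00
Wooden train set €69.87: toys → 7.25% → €5.07
Total tax = €0.46 + €0.57 + €0.95 + €13.34 + €16.83 + €4.76 + €1.00 + €5.07 = €42.98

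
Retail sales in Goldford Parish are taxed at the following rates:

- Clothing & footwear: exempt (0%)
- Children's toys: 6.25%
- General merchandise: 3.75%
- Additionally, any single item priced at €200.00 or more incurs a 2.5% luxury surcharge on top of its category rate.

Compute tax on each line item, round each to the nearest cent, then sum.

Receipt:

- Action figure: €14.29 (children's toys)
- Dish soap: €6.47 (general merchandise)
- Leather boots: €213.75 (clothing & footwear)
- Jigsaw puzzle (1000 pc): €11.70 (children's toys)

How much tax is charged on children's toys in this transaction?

€1.62

Action figure €14.29: children's toys → 6.25% → €0.89
Jigsaw puzzle (1000 pc) €11.70: children's toys → 6.25% → €0.73
Tax on children's toys = €0.89 + €0.73 = €1.62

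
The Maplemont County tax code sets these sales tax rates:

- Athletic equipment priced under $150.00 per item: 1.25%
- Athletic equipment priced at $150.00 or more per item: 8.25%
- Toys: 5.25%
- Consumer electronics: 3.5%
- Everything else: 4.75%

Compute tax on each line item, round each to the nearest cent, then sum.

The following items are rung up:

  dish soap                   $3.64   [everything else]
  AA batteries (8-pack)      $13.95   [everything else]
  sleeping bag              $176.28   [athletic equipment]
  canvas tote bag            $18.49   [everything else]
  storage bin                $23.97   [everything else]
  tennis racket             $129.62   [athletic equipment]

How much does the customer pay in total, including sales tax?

$384.96

Dish soap $3.64: everything else → 4.75% → $0.17
AA batteries (8-pack) $13.95: everything else → 4.75% → $0.66
Sleeping bag $176.28: athletic equipment, $150.00 or more → 8.25% → $14.54
Canvas tote bag $18.49: everything else → 4.75% → $0.88
Storage bin $23.97: everything else → 4.75% → $1.14
Tennis racket $129.62: athletic equipment, under $150.00 → 1.25% → $1.62
Subtotal = $365.95; tax = $19.01; total due = $384.96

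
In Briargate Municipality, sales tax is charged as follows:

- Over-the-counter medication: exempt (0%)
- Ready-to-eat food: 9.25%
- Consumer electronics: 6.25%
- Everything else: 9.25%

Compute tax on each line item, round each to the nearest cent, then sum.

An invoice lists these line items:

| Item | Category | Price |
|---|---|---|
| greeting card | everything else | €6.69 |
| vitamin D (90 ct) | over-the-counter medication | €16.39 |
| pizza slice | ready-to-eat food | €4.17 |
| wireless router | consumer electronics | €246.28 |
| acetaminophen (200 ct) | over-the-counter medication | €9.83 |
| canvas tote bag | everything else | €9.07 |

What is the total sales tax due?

€17.24

Greeting card €6.69: everything else → 9.25% → €0.62
Vitamin D (90 ct) €16.39: over-the-counter medication → 0% → €0.00
Pizza slice €4.17: ready-to-eat food → 9.25% → €0.39
Wireless router €246.28: consumer electronics → 6.25% → €15.39
Acetaminophen (200 ct) €9.83: over-the-counter medication → 0% → €0.00
Canvas tote bag €9.07: everything else → 9.25% → €0.84
Total tax = €0.62 + €0.39 + €15.39 + €0.84 = €17.24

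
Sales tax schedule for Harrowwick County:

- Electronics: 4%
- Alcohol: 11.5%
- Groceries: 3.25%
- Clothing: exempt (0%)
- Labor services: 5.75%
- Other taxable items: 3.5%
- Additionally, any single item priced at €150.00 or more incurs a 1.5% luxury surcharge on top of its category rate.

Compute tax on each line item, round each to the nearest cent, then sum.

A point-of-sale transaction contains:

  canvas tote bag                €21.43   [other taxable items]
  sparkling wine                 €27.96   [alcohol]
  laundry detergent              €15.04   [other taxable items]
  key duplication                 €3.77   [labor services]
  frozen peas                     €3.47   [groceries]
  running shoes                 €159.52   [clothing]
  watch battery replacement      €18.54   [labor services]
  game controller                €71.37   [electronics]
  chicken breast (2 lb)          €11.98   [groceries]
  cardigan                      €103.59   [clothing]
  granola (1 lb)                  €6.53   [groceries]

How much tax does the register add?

Canvas tote bag €21.43: other taxable items → 3.5% → €0.75
Sparkling wine €27.96: alcohol → 11.5% → €3.22
Laundry detergent €15.04: other taxable items → 3.5% → €0.53
Key duplication €3.77: labor services → 5.75% → €0.22
Frozen peas €3.47: groceries → 3.25% → €0.11
Running shoes €159.52: clothing → 0% + 1.5% surcharge = 1.5% → €2.39
Watch battery replacement €18.54: labor services → 5.75% → €1.07
Game controller €71.37: electronics → 4% → €2.85
Chicken breast (2 lb) €11.98: groceries → 3.25% → €0.39
Cardigan €103.59: clothing → 0% → €0.00
Granola (1 lb) €6.53: groceries → 3.25% → €0.21
Total tax = €0.75 + €3.22 + €0.53 + €0.22 + €0.11 + €2.39 + €1.07 + €2.85 + €0.39 + €0.21 = €11.74

€11.74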